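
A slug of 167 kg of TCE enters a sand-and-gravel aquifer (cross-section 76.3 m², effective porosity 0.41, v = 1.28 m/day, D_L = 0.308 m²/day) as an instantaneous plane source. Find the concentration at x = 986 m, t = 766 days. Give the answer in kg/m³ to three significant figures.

For an instantaneous plane source, C(x,t) = M/(n_e·A·√(4πDt)) · exp(−(x−vt)²/(4Dt)), with n_e·A the pore (flow) area.
Plume center vt = 1.28 × 766 = 980.48 m, so the well at 986 m is 5.52 m downgradient of the peak.
√(4πDt) = 54.45 m, giving peak height M/(n_e·A·√(4πDt)) = 167/(0.41 × 76.3 × 54.45) = 0.09804 kg/m³.
(x−vt)²/(4Dt) = (5.52)²/(4 × 0.308 × 766) = 0.03229; exp(−0.03229) = 0.9682.
C = 0.09804 × 0.9682 = 0.0949 kg/m³.

0.0949 kg/m³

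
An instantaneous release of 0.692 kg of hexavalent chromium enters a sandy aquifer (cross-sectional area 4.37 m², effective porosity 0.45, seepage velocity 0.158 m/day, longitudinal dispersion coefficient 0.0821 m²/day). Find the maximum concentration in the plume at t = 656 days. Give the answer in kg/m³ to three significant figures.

The peak of an instantaneous 1D plume sits at x = vt; there the Gaussian factor is 1 and C_max = M/(n_e·A·√(4πDt)), where n_e·A is the pore area the mass is dissolved in.
√(4πDt) = √(4π × 0.0821 × 656) = 26.02 m, so C_max = 0.692/(0.45 × 4.37 × 26.02) = 0.0135 kg/m³.

0.0135 kg/m³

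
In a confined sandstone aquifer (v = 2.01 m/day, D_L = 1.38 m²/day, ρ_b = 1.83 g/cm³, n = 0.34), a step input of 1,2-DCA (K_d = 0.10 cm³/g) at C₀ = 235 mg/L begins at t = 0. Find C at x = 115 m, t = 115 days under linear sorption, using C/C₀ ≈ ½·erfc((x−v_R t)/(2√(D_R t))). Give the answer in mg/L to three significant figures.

Retardation factor R = 1 + ρ_b·K_d/n = 1 + 1.83 × 0.10/0.34 = 1.538.
Sorption retards both mechanisms: v_R = v/R = 1.307 m/day, D_R = D/R = 0.8973 m²/day.
v_R·t = 1.307 × 115 = 150.305 m; 2√(D_R t) = 20.32 m; argument = (115 − 150.305)/20.32 = -1.737.
C = C₀ × ½·erfc(-1.737) = 235 × 0.9930 = 233 mg/L.

233 mg/L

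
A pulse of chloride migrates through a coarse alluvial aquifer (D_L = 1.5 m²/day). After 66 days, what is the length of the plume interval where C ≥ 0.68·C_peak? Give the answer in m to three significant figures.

The plume is Gaussian with σ = √(2Dt) = √(2 × 1.5 × 66) = 14.07 m.
C/C_peak = exp(−Δx²/(2σ²)) = 0.68 ⇒ Δx = σ·√(−2 ln 0.68) = 14.07 × 0.8783 = 12.36 m.
Width = 2Δx = 24.7 m.

24.7 m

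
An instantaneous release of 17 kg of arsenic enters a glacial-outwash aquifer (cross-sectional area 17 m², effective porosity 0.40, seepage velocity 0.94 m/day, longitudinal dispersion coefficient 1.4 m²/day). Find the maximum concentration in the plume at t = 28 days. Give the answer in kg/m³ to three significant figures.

0.113 kg/m³

The peak of an instantaneous 1D plume sits at x = vt; there the Gaussian factor is 1 and C_max = M/(n_e·A·√(4πDt)), where n_e·A is the pore area the mass is dissolved in.
√(4πDt) = √(4π × 1.4 × 28) = 22.19 m, so C_max = 17/(0.40 × 17 × 22.19) = 0.113 kg/m³.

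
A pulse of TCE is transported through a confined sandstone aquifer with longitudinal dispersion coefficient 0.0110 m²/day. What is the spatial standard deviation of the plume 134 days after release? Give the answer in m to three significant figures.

1.72 m

Dispersive spreading gives a Gaussian with σ² = 2Dt; advection only shifts the center.
σ = √(2 × 0.0110 × 134) = 1.72 m.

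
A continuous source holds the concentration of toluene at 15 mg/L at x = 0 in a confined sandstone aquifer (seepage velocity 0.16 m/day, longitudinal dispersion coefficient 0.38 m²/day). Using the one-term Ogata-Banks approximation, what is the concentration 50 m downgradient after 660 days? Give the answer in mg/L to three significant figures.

14.9 mg/L

For a continuous step input, C/C₀ ≈ ½·erfc((x−vt)/(2√(Dt))).
vt = 0.16 × 660 = 105.6 m and 2√(Dt) = 2√(0.38 × 660) = 31.67 m.
Argument (x−vt)/(2√(Dt)) = (50 − 105.6)/31.67 = -1.756; ½·erfc(-1.756) = 0.9935.
C = 15 × 0.9935 = 14.9 mg/L.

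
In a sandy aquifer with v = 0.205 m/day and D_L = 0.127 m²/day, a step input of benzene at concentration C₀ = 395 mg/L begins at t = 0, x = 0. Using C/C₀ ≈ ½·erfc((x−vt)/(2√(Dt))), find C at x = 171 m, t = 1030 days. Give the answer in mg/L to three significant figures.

For a continuous step input, C/C₀ ≈ ½·erfc((x−vt)/(2√(Dt))).
vt = 0.205 × 1030 = 211.15 m and 2√(Dt) = 2√(0.127 × 1030) = 22.87 m.
Argument (x−vt)/(2√(Dt)) = (171 − 211.15)/22.87 = -1.756; ½·erfc(-1.756) = 0.9935.
C = 395 × 0.9935 = 392 mg/L.

392 mg/L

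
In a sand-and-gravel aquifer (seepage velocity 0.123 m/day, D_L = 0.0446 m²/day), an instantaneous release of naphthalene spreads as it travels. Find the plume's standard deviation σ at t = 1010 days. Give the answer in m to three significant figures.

9.49 m

Dispersive spreading gives a Gaussian with σ² = 2Dt; advection only shifts the center.
σ = √(2 × 0.0446 × 1010) = 9.49 m.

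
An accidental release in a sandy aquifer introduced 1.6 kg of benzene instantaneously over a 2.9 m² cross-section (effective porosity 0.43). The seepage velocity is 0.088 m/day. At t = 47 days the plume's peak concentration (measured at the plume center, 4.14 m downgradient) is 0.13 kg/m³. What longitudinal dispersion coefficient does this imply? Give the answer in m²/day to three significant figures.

At the plume center C_max = M/(n_e·A·√(4πDt)), so D = M²/(4πt·(n_e·A·C_max)²).
n_e·A·C_max = 0.43 × 2.9 × 0.13 = 0.1621 kg/m.
D = 1.6²/(4π × 47 × 0.1621²) = 0.165 m²/day.

0.165 m²/day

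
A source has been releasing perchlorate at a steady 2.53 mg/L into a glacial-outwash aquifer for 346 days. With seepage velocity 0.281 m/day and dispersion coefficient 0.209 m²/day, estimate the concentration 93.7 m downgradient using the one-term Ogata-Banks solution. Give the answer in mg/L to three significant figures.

1.56 mg/L

For a continuous step input, C/C₀ ≈ ½·erfc((x−vt)/(2√(Dt))).
vt = 0.281 × 346 = 97.226 m and 2√(Dt) = 2√(0.209 × 346) = 17.01 m.
Argument (x−vt)/(2√(Dt)) = (93.7 − 97.226)/17.01 = -0.2073; ½·erfc(-0.2073) = 0.6153.
C = 2.53 × 0.6153 = 1.56 mg/L.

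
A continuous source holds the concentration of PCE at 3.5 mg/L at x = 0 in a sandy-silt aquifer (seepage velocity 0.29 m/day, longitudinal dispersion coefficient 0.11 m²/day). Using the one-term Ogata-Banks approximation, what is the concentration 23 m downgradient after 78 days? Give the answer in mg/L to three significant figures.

For a continuous step input, C/C₀ ≈ ½·erfc((x−vt)/(2√(Dt))).
vt = 0.29 × 78 = 22.62 m and 2√(Dt) = 2√(0.11 × 78) = 5.858 m.
Argument (x−vt)/(2√(Dt)) = (23 − 22.62)/5.858 = 0.06487; ½·erfc(0.06487) = 0.4635.
C = 3.5 × 0.4635 = 1.62 mg/L.

1.62 mg/L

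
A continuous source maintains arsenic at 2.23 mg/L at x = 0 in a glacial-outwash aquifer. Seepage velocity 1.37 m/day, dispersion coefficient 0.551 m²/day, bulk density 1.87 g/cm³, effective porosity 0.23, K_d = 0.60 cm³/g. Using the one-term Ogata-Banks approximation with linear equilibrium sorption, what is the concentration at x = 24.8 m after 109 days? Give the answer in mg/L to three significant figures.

Retardation factor R = 1 + ρ_b·K_d/n = 1 + 1.87 × 0.60/0.23 = 5.878.
Sorption retards both mechanisms: v_R = v/R = 0.2331 m/day, D_R = D/R = 0.09374 m²/day.
v_R·t = 0.2331 × 109 = 25.4079 m; 2√(D_R t) = 6.393 m; argument = (24.8 − 25.4079)/6.393 = -0.09509.
C = C₀ × ½·erfc(-0.09509) = 2.23 × 0.5535 = 1.23 mg/L.

1.23 mg/L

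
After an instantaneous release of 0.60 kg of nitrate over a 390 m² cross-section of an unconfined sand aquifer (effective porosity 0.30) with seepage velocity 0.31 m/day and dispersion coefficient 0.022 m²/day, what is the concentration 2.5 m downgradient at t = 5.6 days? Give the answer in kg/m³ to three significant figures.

0.00126 kg/m³

For an instantaneous plane source, C(x,t) = M/(n_e·A·√(4πDt)) · exp(−(x−vt)²/(4Dt)), with n_e·A the pore (flow) area.
Plume center vt = 0.31 × 5.6 = 1.736 m, so the well at 2.5 m is 0.764 m downgradient of the peak.
√(4πDt) = 1.244 m, giving peak height M/(n_e·A·√(4πDt)) = 0.60/(0.30 × 390 × 1.244) = 0.004122 kg/m³.
(x−vt)²/(4Dt) = (0.764)²/(4 × 0.022 × 5.6) = 1.184; exp(−1.184) = 0.3061.
C = 0.004122 × 0.3061 = 0.00126 kg/m³.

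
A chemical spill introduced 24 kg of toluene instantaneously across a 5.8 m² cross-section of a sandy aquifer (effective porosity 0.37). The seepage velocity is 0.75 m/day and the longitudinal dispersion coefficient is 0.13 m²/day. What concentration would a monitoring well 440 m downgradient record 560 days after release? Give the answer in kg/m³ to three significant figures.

0.0936 kg/m³

For an instantaneous plane source, C(x,t) = M/(n_e·A·√(4πDt)) · exp(−(x−vt)²/(4Dt)), with n_e·A the pore (flow) area.
Plume center vt = 0.75 × 560 = 420 m, so the well at 440 m is 20 m downgradient of the peak.
√(4πDt) = 30.25 m, giving peak height M/(n_e·A·√(4πDt)) = 24/(0.37 × 5.8 × 30.25) = 0.3697 kg/m³.
(x−vt)²/(4Dt) = (20)²/(4 × 0.13 × 560) = 1.374; exp(−1.374) = 0.2531.
C = 0.3697 × 0.2531 = 0.0936 kg/m³.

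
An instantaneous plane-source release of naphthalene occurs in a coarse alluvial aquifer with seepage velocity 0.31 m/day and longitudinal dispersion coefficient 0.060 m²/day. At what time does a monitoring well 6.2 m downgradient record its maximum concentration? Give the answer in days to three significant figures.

For the 1D instantaneous-source solution, setting ∂C/∂t = 0 at fixed x gives v²t² + 2Dt − x² = 0, so t = (√(D² + v²x²) − D)/v².
√(D² + v²x²) = √(0.060² + 0.31² × 6.2²) = 1.923; v² = 0.0961.
t = (1.923 − 0.060)/0.0961 = 19.4 days (vs. the pure-advection estimate x/v = 20.0 d).

19.4 days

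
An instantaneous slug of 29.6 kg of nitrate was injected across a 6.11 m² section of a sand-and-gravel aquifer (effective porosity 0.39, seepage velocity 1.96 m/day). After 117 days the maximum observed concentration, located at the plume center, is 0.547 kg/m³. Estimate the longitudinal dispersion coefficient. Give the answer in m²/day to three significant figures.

At the plume center C_max = M/(n_e·A·√(4πDt)), so D = M²/(4πt·(n_e·A·C_max)²).
n_e·A·C_max = 0.39 × 6.11 × 0.547 = 1.303 kg/m.
D = 29.6²/(4π × 117 × 1.303²) = 0.351 m²/day.

0.351 m²/day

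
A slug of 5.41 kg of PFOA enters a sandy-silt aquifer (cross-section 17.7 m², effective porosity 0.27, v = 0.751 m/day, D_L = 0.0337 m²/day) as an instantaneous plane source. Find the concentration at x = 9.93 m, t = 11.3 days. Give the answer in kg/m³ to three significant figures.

0.132 kg/m³

For an instantaneous plane source, C(x,t) = M/(n_e·A·√(4πDt)) · exp(−(x−vt)²/(4Dt)), with n_e·A the pore (flow) area.
Plume center vt = 0.751 × 11.3 = 8.4863 m, so the well at 9.93 m is 1.4437 m downgradient of the peak.
√(4πDt) = 2.188 m, giving peak height M/(n_e·A·√(4πDt)) = 5.41/(0.27 × 17.7 × 2.188) = 0.5174 kg/m³.
(x−vt)²/(4Dt) = (1.4437)²/(4 × 0.0337 × 11.3) = 1.368; exp(−1.368) = 0.2546.
C = 0.5174 × 0.2546 = 0.132 kg/m³.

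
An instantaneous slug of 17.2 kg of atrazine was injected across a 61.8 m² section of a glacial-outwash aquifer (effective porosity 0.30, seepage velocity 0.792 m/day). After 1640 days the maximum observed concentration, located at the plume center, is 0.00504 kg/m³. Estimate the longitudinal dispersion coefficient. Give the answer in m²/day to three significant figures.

At the plume center C_max = M/(n_e·A·√(4πDt)), so D = M²/(4πt·(n_e·A·C_max)²).
n_e·A·C_max = 0.30 × 61.8 × 0.00504 = 0.09344 kg/m.
D = 17.2²/(4π × 1640 × 0.09344²) = 1.64 m²/day.

1.64 m²/day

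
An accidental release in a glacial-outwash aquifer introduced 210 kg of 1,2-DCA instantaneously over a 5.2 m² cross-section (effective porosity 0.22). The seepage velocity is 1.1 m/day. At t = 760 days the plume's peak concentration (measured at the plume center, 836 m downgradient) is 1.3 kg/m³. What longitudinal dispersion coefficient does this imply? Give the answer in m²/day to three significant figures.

At the plume center C_max = M/(n_e·A·√(4πDt)), so D = M²/(4πt·(n_e·A·C_max)²).
n_e·A·C_max = 0.22 × 5.2 × 1.3 = 1.487 kg/m.
D = 210²/(4π × 760 × 1.487²) = 2.09 m²/day.

2.09 m²/day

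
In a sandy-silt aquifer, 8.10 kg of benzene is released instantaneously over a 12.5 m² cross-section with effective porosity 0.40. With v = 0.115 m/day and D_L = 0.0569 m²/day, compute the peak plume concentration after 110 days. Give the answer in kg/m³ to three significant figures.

0.183 kg/m³

The peak of an instantaneous 1D plume sits at x = vt; there the Gaussian factor is 1 and C_max = M/(n_e·A·√(4πDt)), where n_e·A is the pore area the mass is dissolved in.
√(4πDt) = √(4π × 0.0569 × 110) = 8.869 m, so C_max = 8.10/(0.40 × 12.5 × 8.869) = 0.183 kg/m³.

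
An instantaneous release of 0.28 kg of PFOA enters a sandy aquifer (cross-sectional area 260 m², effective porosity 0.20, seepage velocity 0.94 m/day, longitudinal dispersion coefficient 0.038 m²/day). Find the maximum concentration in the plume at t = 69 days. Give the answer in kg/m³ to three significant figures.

0.000938 kg/m³

The peak of an instantaneous 1D plume sits at x = vt; there the Gaussian factor is 1 and C_max = M/(n_e·A·√(4πDt)), where n_e·A is the pore area the mass is dissolved in.
√(4πDt) = √(4π × 0.038 × 69) = 5.740 m, so C_max = 0.28/(0.20 × 260 × 5.740) = 0.000938 kg/m³.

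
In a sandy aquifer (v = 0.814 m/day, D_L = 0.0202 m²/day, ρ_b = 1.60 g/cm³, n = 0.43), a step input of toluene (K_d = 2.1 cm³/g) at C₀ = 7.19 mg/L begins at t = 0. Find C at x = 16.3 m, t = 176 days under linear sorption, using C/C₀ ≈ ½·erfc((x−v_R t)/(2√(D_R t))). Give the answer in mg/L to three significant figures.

3.45 mg/L

Retardation factor R = 1 + ρ_b·K_d/n = 1 + 1.60 × 2.1/0.43 = 8.814.
Sorption retards both mechanisms: v_R = v/R = 0.09235 m/day, D_R = D/R = 0.002292 m²/day.
v_R·t = 0.09235 × 176 = 16.2536 m; 2√(D_R t) = 1.270 m; argument = (16.3 − 16.2536)/1.270 = 0.03654.
C = C₀ × ½·erfc(0.03654) = 7.19 × 0.4794 = 3.45 mg/L.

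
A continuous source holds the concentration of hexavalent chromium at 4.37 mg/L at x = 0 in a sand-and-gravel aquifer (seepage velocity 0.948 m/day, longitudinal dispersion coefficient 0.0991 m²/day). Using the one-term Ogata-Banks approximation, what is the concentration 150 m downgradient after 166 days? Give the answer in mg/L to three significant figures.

For a continuous step input, C/C₀ ≈ ½·erfc((x−vt)/(2√(Dt))).
vt = 0.948 × 166 = 157.368 m and 2√(Dt) = 2√(0.0991 × 166) = 8.112 m.
Argument (x−vt)/(2√(Dt)) = (150 − 157.368)/8.112 = -0.9083; ½·erfc(-0.9083) = 0.9005.
C = 4.37 × 0.9005 = 3.94 mg/L.

3.94 mg/L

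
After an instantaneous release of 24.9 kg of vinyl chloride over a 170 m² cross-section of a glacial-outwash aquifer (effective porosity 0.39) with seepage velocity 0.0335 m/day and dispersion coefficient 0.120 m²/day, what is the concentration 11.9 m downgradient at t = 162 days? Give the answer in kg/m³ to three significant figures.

0.0140 kg/m³

For an instantaneous plane source, C(x,t) = M/(n_e·A·√(4πDt)) · exp(−(x−vt)²/(4Dt)), with n_e·A the pore (flow) area.
Plume center vt = 0.0335 × 162 = 5.427 m, so the well at 11.9 m is 6.473 m downgradient of the peak.
√(4πDt) = 15.63 m, giving peak height M/(n_e·A·√(4πDt)) = 24.9/(0.39 × 170 × 15.63) = 0.02403 kg/m³.
(x−vt)²/(4Dt) = (6.473)²/(4 × 0.120 × 162) = 0.5388; exp(−0.5388) = 0.5834.
C = 0.02403 × 0.5834 = 0.0140 kg/m³.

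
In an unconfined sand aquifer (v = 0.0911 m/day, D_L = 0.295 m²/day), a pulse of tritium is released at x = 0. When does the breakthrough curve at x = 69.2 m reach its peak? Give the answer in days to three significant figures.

725 days

For the 1D instantaneous-source solution, setting ∂C/∂t = 0 at fixed x gives v²t² + 2Dt − x² = 0, so t = (√(D² + v²x²) − D)/v².
√(D² + v²x²) = √(0.295² + 0.0911² × 69.2²) = 6.311; v² = 0.00829921.
t = (6.311 − 0.295)/0.00829921 = 725 days (vs. the pure-advection estimate x/v = 760 d).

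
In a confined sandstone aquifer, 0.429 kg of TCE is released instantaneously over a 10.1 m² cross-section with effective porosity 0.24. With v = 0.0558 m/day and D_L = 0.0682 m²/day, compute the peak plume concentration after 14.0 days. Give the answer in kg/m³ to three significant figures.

0.0511 kg/m³

The peak of an instantaneous 1D plume sits at x = vt; there the Gaussian factor is 1 and C_max = M/(n_e·A·√(4πDt)), where n_e·A is the pore area the mass is dissolved in.
√(4πDt) = √(4π × 0.0682 × 14.0) = 3.464 m, so C_max = 0.429/(0.24 × 10.1 × 3.464) = 0.0511 kg/m³.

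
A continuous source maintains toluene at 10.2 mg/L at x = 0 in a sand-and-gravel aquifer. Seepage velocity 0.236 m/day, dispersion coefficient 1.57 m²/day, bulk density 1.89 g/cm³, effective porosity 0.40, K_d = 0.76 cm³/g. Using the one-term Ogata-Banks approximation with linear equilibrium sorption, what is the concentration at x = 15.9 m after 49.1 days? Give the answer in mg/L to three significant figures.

0.107 mg/L

Retardation factor R = 1 + ρ_b·K_d/n = 1 + 1.89 × 0.76/0.40 = 4.591.
Sorption retards both mechanisms: v_R = v/R = 0.05140 m/day, D_R = D/R = 0.3420 m²/day.
v_R·t = 0.05140 × 49.1 = 2.52374 m; 2√(D_R t) = 8.196 m; argument = (15.9 − 2.52374)/8.196 = 1.632.
C = C₀ × ½·erfc(1.632) = 10.2 × 0.01050 = 0.107 mg/L.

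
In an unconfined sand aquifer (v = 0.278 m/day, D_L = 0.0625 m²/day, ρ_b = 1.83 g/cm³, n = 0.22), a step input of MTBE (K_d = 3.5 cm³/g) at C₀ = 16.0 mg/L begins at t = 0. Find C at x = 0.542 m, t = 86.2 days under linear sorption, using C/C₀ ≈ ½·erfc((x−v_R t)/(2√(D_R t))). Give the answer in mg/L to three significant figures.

10.6 mg/L

Retardation factor R = 1 + ρ_b·K_d/n = 1 + 1.83 × 3.5/0.22 = 30.11.
Sorption retards both mechanisms: v_R = v/R = 0.009233 m/day, D_R = D/R = 0.002076 m²/day.
v_R·t = 0.009233 × 86.2 = 0.7958846 m; 2√(D_R t) = 0.8461 m; argument = (0.542 − 0.7958846)/0.8461 = -0.3001.
C = C₀ × ½·erfc(-0.3001) = 16.0 × 0.6644 = 10.6 mg/L.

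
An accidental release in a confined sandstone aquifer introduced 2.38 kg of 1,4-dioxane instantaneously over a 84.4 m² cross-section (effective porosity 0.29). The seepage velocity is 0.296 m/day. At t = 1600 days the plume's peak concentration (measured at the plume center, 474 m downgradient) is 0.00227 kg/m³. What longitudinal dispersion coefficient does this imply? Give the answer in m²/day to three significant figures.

0.0913 m²/day

At the plume center C_max = M/(n_e·A·√(4πDt)), so D = M²/(4πt·(n_e·A·C_max)²).
n_e·A·C_max = 0.29 × 84.4 × 0.00227 = 0.05556 kg/m.
D = 2.38²/(4π × 1600 × 0.05556²) = 0.0913 m²/day.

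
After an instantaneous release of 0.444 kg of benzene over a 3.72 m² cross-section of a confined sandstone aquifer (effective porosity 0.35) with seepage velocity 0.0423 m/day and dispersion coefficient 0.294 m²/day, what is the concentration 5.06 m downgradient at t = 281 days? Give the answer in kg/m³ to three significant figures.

For an instantaneous plane source, C(x,t) = M/(n_e·A·√(4πDt)) · exp(−(x−vt)²/(4Dt)), with n_e·A the pore (flow) area.
Plume center vt = 0.0423 × 281 = 11.8863 m, so the well at 5.06 m is 6.8263 m upgradient of the peak.
√(4πDt) = 32.22 m, giving peak height M/(n_e·A·√(4πDt)) = 0.444/(0.35 × 3.72 × 32.22) = 0.01058 kg/m³.
(x−vt)²/(4Dt) = (-6.8263)²/(4 × 0.294 × 281) = 0.1410; exp(−0.1410) = 0.8685.
C = 0.01058 × 0.8685 = 0.00919 kg/m³.

0.00919 kg/m³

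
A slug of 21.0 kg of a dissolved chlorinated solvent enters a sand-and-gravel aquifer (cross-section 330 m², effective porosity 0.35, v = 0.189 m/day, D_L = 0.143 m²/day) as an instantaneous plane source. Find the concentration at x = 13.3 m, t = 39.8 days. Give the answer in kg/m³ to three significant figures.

0.00496 kg/m³

For an instantaneous plane source, C(x,t) = M/(n_e·A·√(4πDt)) · exp(−(x−vt)²/(4Dt)), with n_e·A the pore (flow) area.
Plume center vt = 0.189 × 39.8 = 7.5222 m, so the well at 13.3 m is 5.7778 m downgradient of the peak.
√(4πDt) = 8.457 m, giving peak height M/(n_e·A·√(4πDt)) = 21.0/(0.35 × 330 × 8.457) = 0.02150 kg/m³.
(x−vt)²/(4Dt) = (5.7778)²/(4 × 0.143 × 39.8) = 1.466; exp(−1.466) = 0.2308.
C = 0.02150 × 0.2308 = 0.00496 kg/m³.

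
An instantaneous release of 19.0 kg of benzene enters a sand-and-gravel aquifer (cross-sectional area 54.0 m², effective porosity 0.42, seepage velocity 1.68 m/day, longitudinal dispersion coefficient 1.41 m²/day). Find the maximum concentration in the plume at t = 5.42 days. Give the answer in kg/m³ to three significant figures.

0.0855 kg/m³

The peak of an instantaneous 1D plume sits at x = vt; there the Gaussian factor is 1 and C_max = M/(n_e·A·√(4πDt)), where n_e·A is the pore area the mass is dissolved in.
√(4πDt) = √(4π × 1.41 × 5.42) = 9.800 m, so C_max = 19.0/(0.42 × 54.0 × 9.800) = 0.0855 kg/m³.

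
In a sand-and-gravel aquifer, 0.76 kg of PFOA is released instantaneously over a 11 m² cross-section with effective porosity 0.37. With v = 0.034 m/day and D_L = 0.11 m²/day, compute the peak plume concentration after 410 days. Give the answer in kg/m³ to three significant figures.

The peak of an instantaneous 1D plume sits at x = vt; there the Gaussian factor is 1 and C_max = M/(n_e·A·√(4πDt)), where n_e·A is the pore area the mass is dissolved in.
√(4πDt) = √(4π × 0.11 × 410) = 23.81 m, so C_max = 0.76/(0.37 × 11 × 23.81) = 0.00784 kg/m³.

0.00784 kg/m³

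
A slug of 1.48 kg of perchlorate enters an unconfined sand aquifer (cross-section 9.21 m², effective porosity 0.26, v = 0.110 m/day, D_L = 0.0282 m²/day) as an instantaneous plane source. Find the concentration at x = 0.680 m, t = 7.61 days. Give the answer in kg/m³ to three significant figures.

0.366 kg/m³

For an instantaneous plane source, C(x,t) = M/(n_e·A·√(4πDt)) · exp(−(x−vt)²/(4Dt)), with n_e·A the pore (flow) area.
Plume center vt = 0.110 × 7.61 = 0.8371 m, so the well at 0.680 m is 0.1571 m upgradient of the peak.
√(4πDt) = 1.642 m, giving peak height M/(n_e·A·√(4πDt)) = 1.48/(0.26 × 9.21 × 1.642) = 0.3764 kg/m³.
(x−vt)²/(4Dt) = (-0.1571)²/(4 × 0.0282 × 7.61) = 0.02875; exp(−0.02875) = 0.9717.
C = 0.3764 × 0.9717 = 0.366 kg/m³.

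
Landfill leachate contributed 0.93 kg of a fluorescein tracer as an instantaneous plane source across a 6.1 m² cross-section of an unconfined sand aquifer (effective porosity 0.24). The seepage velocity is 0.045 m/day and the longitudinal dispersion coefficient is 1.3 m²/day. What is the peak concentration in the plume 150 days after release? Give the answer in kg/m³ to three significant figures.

The peak of an instantaneous 1D plume sits at x = vt; there the Gaussian factor is 1 and C_max = M/(n_e·A·√(4πDt)), where n_e·A is the pore area the mass is dissolved in.
√(4πDt) = √(4π × 1.3 × 150) = 49.50 m, so C_max = 0.93/(0.24 × 6.1 × 49.50) = 0.0128 kg/m³.

0.0128 kg/m³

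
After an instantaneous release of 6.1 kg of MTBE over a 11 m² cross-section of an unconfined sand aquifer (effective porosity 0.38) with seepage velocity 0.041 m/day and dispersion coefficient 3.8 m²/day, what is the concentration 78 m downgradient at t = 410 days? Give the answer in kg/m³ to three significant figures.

For an instantaneous plane source, C(x,t) = M/(n_e·A·√(4πDt)) · exp(−(x−vt)²/(4Dt)), with n_e·A the pore (flow) area.
Plume center vt = 0.041 × 410 = 16.81 m, so the well at 78 m is 61.19 m downgradient of the peak.
√(4πDt) = 139.9 m, giving peak height M/(n_e·A·√(4πDt)) = 6.1/(0.38 × 11 × 139.9) = 0.01043 kg/m³.
(x−vt)²/(4Dt) = (61.19)²/(4 × 3.8 × 410) = 0.6008; exp(−0.6008) = 0.5484.
C = 0.01043 × 0.5484 = 0.00572 kg/m³.

0.00572 kg/m³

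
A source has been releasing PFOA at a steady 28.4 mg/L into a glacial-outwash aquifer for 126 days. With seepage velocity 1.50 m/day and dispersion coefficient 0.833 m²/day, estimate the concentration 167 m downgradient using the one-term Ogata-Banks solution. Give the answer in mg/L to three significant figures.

26.6 mg/L

For a continuous step input, C/C₀ ≈ ½·erfc((x−vt)/(2√(Dt))).
vt = 1.50 × 126 = 189 m and 2√(Dt) = 2√(0.833 × 126) = 20.49 m.
Argument (x−vt)/(2√(Dt)) = (167 − 189)/20.49 = -1.074; ½·erfc(-1.074) = 0.9356.
C = 28.4 × 0.9356 = 26.6 mg/L.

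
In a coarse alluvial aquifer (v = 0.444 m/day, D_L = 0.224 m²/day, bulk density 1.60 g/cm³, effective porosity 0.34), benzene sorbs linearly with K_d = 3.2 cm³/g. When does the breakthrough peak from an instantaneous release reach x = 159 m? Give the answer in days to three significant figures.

Retardation factor R = 1 + ρ_b·K_d/n = 1 + 1.60 × 3.2/0.34 = 16.06.
Sorption retards both mechanisms: v_R = v/R = 0.02765 m/day, D_R = D/R = 0.01395 m²/day.
Peak time from v_R²t² + 2D_R t − x² = 0: t = (√(D_R² + v_R²x²) − D_R)/v_R².
√(D_R² + v_R²x²) = √(0.01395² + 0.02765² × 159²) = 4.396; v_R² = 0.0007645.
t = (4.396 − 0.01395)/0.0007645 = 5730 days.

5730 days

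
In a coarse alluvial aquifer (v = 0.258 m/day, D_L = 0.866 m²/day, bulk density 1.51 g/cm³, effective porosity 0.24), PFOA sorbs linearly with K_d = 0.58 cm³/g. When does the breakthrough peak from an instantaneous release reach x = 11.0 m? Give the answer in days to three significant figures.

Retardation factor R = 1 + ρ_b·K_d/n = 1 + 1.51 × 0.58/0.24 = 4.649.
Sorption retards both mechanisms: v_R = v/R = 0.05550 m/day, D_R = D/R = 0.1863 m²/day.
Peak time from v_R²t² + 2D_R t − x² = 0: t = (√(D_R² + v_R²x²) − D_R)/v_R².
√(D_R² + v_R²x²) = √(0.1863² + 0.05550² × 11.0²) = 0.6383; v_R² = 0.003080.
t = (0.6383 − 0.1863)/0.003080 = 147 days.

147 days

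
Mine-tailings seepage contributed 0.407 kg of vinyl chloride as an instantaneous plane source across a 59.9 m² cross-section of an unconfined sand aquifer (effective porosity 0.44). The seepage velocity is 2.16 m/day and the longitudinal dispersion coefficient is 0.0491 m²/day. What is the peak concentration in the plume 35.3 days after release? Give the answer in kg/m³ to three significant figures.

The peak of an instantaneous 1D plume sits at x = vt; there the Gaussian factor is 1 and C_max = M/(n_e·A·√(4πDt)), where n_e·A is the pore area the mass is dissolved in.
√(4πDt) = √(4π × 0.0491 × 35.3) = 4.667 m, so C_max = 0.407/(0.44 × 59.9 × 4.667) = 0.00331 kg/m³.

0.00331 kg/m³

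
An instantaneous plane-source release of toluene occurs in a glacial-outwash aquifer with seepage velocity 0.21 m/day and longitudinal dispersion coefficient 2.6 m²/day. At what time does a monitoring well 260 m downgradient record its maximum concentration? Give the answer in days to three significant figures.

1180 days

For the 1D instantaneous-source solution, setting ∂C/∂t = 0 at fixed x gives v²t² + 2Dt − x² = 0, so t = (√(D² + v²x²) − D)/v².
√(D² + v²x²) = √(2.6² + 0.21² × 260²) = 54.66; v² = 0.0441.
t = (54.66 − 2.6)/0.0441 = 1180 days (vs. the pure-advection estimate x/v = 1240 d).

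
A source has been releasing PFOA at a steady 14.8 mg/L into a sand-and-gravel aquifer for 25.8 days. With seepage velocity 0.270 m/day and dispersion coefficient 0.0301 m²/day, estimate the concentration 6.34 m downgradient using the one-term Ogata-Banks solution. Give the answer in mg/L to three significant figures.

For a continuous step input, C/C₀ ≈ ½·erfc((x−vt)/(2√(Dt))).
vt = 0.270 × 25.8 = 6.966 m and 2√(Dt) = 2√(0.0301 × 25.8) = 1.762 m.
Argument (x−vt)/(2√(Dt)) = (6.34 − 6.966)/1.762 = -0.3553; ½·erfc(-0.3553) = 0.6923.
C = 14.8 × 0.6923 = 10.2 mg/L.

10.2 mg/L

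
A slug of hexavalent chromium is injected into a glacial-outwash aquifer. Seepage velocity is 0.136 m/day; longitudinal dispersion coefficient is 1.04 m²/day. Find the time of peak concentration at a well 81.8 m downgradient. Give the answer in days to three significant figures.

548 days

For the 1D instantaneous-source solution, setting ∂C/∂t = 0 at fixed x gives v²t² + 2Dt − x² = 0, so t = (√(D² + v²x²) − D)/v².
√(D² + v²x²) = √(1.04² + 0.136² × 81.8²) = 11.17; v² = 0.018496.
t = (11.17 − 1.04)/0.018496 = 548 days (vs. the pure-advection estimate x/v = 601 d).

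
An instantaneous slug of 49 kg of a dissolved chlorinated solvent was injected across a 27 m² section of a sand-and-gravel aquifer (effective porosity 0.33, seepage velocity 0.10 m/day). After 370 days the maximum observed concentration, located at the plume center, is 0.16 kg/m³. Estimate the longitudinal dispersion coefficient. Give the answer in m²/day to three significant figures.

0.254 m²/day

At the plume center C_max = M/(n_e·A·√(4πDt)), so D = M²/(4πt·(n_e·A·C_max)²).
n_e·A·C_max = 0.33 × 27 × 0.16 = 1.426 kg/m.
D = 49²/(4π × 370 × 1.426²) = 0.254 m²/day.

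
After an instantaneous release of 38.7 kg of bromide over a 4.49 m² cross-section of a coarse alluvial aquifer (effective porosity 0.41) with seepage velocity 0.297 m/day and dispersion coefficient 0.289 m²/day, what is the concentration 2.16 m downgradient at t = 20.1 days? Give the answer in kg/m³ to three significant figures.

For an instantaneous plane source, C(x,t) = M/(n_e·A·√(4πDt)) · exp(−(x−vt)²/(4Dt)), with n_e·A the pore (flow) area.
Plume center vt = 0.297 × 20.1 = 5.9697 m, so the well at 2.16 m is 3.8097 m upgradient of the peak.
√(4πDt) = 8.544 m, giving peak height M/(n_e·A·√(4πDt)) = 38.7/(0.41 × 4.49 × 8.544) = 2.460 kg/m³.
(x−vt)²/(4Dt) = (-3.8097)²/(4 × 0.289 × 20.1) = 0.6246; exp(−0.6246) = 0.5355.
C = 2.460 × 0.5355 = 1.32 kg/m³.

1.32 kg/m³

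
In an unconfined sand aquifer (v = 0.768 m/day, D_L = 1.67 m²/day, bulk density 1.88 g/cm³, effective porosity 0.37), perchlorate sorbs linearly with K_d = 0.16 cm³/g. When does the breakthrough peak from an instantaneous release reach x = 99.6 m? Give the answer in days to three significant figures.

230 days

Retardation factor R = 1 + ρ_b·K_d/n = 1 + 1.88 × 0.16/0.37 = 1.813.
Sorption retards both mechanisms: v_R = v/R = 0.4236 m/day, D_R = D/R = 0.9211 m²/day.
Peak time from v_R²t² + 2D_R t − x² = 0: t = (√(D_R² + v_R²x²) − D_R)/v_R².
√(D_R² + v_R²x²) = √(0.9211² + 0.4236² × 99.6²) = 42.20; v_R² = 0.1794.
t = (42.20 − 0.9211)/0.1794 = 230 days.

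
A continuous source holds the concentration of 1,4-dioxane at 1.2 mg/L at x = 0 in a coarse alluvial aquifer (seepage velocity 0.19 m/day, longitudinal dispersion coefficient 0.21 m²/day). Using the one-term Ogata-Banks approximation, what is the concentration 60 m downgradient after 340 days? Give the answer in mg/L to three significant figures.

For a continuous step input, C/C₀ ≈ ½·erfc((x−vt)/(2√(Dt))).
vt = 0.19 × 340 = 64.6 m and 2√(Dt) = 2√(0.21 × 340) = 16.90 m.
Argument (x−vt)/(2√(Dt)) = (60 − 64.6)/16.90 = -0.2722; ½·erfc(-0.2722) = 0.6499.
C = 1.2 × 0.6499 = 0.780 mg/L.

0.780 mg/L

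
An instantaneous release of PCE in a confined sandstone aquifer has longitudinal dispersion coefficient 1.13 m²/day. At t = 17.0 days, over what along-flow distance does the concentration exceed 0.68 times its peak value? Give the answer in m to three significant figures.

The plume is Gaussian with σ = √(2Dt) = √(2 × 1.13 × 17.0) = 6.198 m.
C/C_peak = exp(−Δx²/(2σ²)) = 0.68 ⇒ Δx = σ·√(−2 ln 0.68) = 6.198 × 0.8783 = 5.444 m.
Width = 2Δx = 10.9 m.

10.9 m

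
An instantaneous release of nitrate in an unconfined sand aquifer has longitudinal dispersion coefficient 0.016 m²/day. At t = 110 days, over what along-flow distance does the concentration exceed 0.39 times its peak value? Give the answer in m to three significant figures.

The plume is Gaussian with σ = √(2Dt) = √(2 × 0.016 × 110) = 1.876 m.
C/C_peak = exp(−Δx²/(2σ²)) = 0.39 ⇒ Δx = σ·√(−2 ln 0.39) = 1.876 × 1.372 = 2.574 m.
Width = 2Δx = 5.15 m.

5.15 m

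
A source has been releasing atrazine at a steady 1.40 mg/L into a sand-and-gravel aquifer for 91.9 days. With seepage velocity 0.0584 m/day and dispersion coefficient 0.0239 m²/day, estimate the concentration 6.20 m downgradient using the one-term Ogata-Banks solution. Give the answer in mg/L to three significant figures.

0.484 mg/L

For a continuous step input, C/C₀ ≈ ½·erfc((x−vt)/(2√(Dt))).
vt = 0.0584 × 91.9 = 5.36696 m and 2√(Dt) = 2√(0.0239 × 91.9) = 2.964 m.
Argument (x−vt)/(2√(Dt)) = (6.20 − 5.36696)/2.964 = 0.2811; ½·erfc(0.2811) = 0.3455.
C = 1.40 × 0.3455 = 0.484 mg/L.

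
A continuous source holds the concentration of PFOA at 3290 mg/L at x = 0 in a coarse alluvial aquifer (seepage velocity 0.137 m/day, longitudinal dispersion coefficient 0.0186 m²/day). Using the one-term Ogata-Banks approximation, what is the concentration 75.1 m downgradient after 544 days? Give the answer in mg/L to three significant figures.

1480 mg/L

For a continuous step input, C/C₀ ≈ ½·erfc((x−vt)/(2√(Dt))).
vt = 0.137 × 544 = 74.528 m and 2√(Dt) = 2√(0.0186 × 544) = 6.362 m.
Argument (x−vt)/(2√(Dt)) = (75.1 − 74.528)/6.362 = 0.08991; ½·erfc(0.08991) = 0.4494.
C = 3290 × 0.4494 = 1480 mg/L.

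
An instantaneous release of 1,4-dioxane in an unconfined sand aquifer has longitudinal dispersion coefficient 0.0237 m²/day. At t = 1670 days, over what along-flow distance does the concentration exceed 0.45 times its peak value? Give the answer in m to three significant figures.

The plume is Gaussian with σ = √(2Dt) = √(2 × 0.0237 × 1670) = 8.897 m.
C/C_peak = exp(−Δx²/(2σ²)) = 0.45 ⇒ Δx = σ·√(−2 ln 0.45) = 8.897 × 1.264 = 11.25 m.
Width = 2Δx = 22.5 m.

22.5 m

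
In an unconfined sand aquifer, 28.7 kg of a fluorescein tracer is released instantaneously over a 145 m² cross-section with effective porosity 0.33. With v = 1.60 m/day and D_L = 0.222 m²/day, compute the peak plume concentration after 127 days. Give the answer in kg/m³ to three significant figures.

The peak of an instantaneous 1D plume sits at x = vt; there the Gaussian factor is 1 and C_max = M/(n_e·A·√(4πDt)), where n_e·A is the pore area the mass is dissolved in.
√(4πDt) = √(4π × 0.222 × 127) = 18.82 m, so C_max = 28.7/(0.33 × 145 × 18.82) = 0.0319 kg/m³.

0.0319 kg/m³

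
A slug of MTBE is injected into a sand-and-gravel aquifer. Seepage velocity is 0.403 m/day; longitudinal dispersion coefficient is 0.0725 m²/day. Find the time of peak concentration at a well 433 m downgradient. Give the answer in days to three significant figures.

1070 days

For the 1D instantaneous-source solution, setting ∂C/∂t = 0 at fixed x gives v²t² + 2Dt − x² = 0, so t = (√(D² + v²x²) − D)/v².
√(D² + v²x²) = √(0.0725² + 0.403² × 433²) = 174.5; v² = 0.162409.
t = (174.5 − 0.0725)/0.162409 = 1070 days (vs. the pure-advection estimate x/v = 1070 d).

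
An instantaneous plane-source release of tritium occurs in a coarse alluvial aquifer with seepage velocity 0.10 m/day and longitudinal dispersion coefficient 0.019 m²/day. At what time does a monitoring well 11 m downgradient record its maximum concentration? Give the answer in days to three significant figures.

108 days

For the 1D instantaneous-source solution, setting ∂C/∂t = 0 at fixed x gives v²t² + 2Dt − x² = 0, so t = (√(D² + v²x²) − D)/v².
√(D² + v²x²) = √(0.019² + 0.10² × 11²) = 1.100; v² = 0.01.
t = (1.100 − 0.019)/0.01 = 108 days (vs. the pure-advection estimate x/v = 110 d).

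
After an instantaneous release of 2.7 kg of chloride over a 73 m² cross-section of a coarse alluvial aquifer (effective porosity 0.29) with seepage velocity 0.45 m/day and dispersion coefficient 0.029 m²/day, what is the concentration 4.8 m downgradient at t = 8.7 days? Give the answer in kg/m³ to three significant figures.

0.0330 kg/m³

For an instantaneous plane source, C(x,t) = M/(n_e·A·√(4πDt)) · exp(−(x−vt)²/(4Dt)), with n_e·A the pore (flow) area.
Plume center vt = 0.45 × 8.7 = 3.915 m, so the well at 4.8 m is 0.885 m downgradient of the peak.
√(4πDt) = 1.781 m, giving peak height M/(n_e·A·√(4πDt)) = 2.7/(0.29 × 73 × 1.781) = 0.07161 kg/m³.
(x−vt)²/(4Dt) = (0.885)²/(4 × 0.029 × 8.7) = 0.7761; exp(−0.7761) = 0.4602.
C = 0.07161 × 0.4602 = 0.0330 kg/m³.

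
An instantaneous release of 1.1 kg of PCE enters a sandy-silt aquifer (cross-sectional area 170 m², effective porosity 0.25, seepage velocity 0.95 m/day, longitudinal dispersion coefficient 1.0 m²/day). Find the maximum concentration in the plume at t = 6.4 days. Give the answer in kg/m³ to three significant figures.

0.00289 kg/m³

The peak of an instantaneous 1D plume sits at x = vt; there the Gaussian factor is 1 and C_max = M/(n_e·A·√(4πDt)), where n_e·A is the pore area the mass is dissolved in.
√(4πDt) = √(4π × 1.0 × 6.4) = 8.968 m, so C_max = 1.1/(0.25 × 170 × 8.968) = 0.00289 kg/m³.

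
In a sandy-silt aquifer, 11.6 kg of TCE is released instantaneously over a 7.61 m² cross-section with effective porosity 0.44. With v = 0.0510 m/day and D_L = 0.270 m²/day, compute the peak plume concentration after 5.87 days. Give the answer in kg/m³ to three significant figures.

The peak of an instantaneous 1D plume sits at x = vt; there the Gaussian factor is 1 and C_max = M/(n_e·A·√(4πDt)), where n_e·A is the pore area the mass is dissolved in.
√(4πDt) = √(4π × 0.270 × 5.87) = 4.463 m, so C_max = 11.6/(0.44 × 7.61 × 4.463) = 0.776 kg/m³.

0.776 kg/m³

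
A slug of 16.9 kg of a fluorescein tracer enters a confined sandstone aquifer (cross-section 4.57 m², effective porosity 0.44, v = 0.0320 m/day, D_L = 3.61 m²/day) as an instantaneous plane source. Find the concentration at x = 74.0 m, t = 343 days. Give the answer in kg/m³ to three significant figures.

For an instantaneous plane source, C(x,t) = M/(n_e·A·√(4πDt)) · exp(−(x−vt)²/(4Dt)), with n_e·A the pore (flow) area.
Plume center vt = 0.0320 × 343 = 10.976 m, so the well at 74.0 m is 63.024 m downgradient of the peak.
√(4πDt) = 124.7 m, giving peak height M/(n_e·A·√(4πDt)) = 16.9/(0.44 × 4.57 × 124.7) = 0.06740 kg/m³.
(x−vt)²/(4Dt) = (63.024)²/(4 × 3.61 × 343) = 0.8020; exp(−0.8020) = 0.4484.
C = 0.06740 × 0.4484 = 0.0302 kg/m³.

0.0302 kg/m³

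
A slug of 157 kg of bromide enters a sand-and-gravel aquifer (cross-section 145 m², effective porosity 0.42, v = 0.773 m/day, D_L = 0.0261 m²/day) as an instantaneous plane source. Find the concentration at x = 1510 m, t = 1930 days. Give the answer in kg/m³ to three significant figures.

For an instantaneous plane source, C(x,t) = M/(n_e·A·√(4πDt)) · exp(−(x−vt)²/(4Dt)), with n_e·A the pore (flow) area.
Plume center vt = 0.773 × 1930 = 1491.89 m, so the well at 1510 m is 18.11 m downgradient of the peak.
√(4πDt) = 25.16 m, giving peak height M/(n_e·A·√(4πDt)) = 157/(0.42 × 145 × 25.16) = 0.1025 kg/m³.
(x−vt)²/(4Dt) = (18.11)²/(4 × 0.0261 × 1930) = 1.628; exp(−1.628) = 0.1963.
C = 0.1025 × 0.1963 = 0.0201 kg/m³.

0.0201 kg/m³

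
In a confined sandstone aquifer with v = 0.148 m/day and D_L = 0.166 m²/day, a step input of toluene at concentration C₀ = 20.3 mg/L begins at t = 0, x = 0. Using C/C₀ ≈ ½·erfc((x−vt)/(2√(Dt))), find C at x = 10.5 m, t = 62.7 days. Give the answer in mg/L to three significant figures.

For a continuous step input, C/C₀ ≈ ½·erfc((x−vt)/(2√(Dt))).
vt = 0.148 × 62.7 = 9.2796 m and 2√(Dt) = 2√(0.166 × 62.7) = 6.452 m.
Argument (x−vt)/(2√(Dt)) = (10.5 − 9.2796)/6.452 = 0.1892; ½·erfc(0.1892) = 0.3945.
C = 20.3 × 0.3945 = 8.01 mg/L.

8.01 mg/L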